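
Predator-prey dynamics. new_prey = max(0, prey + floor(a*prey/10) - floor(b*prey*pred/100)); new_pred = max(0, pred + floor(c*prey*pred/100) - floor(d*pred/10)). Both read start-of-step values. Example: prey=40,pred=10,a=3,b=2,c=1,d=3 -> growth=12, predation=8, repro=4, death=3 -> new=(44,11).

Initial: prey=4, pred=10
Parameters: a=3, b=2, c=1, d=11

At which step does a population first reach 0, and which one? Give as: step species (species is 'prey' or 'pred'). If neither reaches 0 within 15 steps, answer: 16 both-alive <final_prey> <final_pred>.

Step 1: prey: 4+1-0=5; pred: 10+0-11=0
First extinction: pred at step 1

Answer: 1 pred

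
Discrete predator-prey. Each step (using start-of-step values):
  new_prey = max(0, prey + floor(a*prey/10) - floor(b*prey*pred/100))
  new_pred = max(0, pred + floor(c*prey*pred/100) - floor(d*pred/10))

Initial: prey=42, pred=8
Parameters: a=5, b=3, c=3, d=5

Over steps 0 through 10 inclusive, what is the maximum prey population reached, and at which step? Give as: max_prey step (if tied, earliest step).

Step 1: prey: 42+21-10=53; pred: 8+10-4=14
Step 2: prey: 53+26-22=57; pred: 14+22-7=29
Step 3: prey: 57+28-49=36; pred: 29+49-14=64
Step 4: prey: 36+18-69=0; pred: 64+69-32=101
Step 5: prey: 0+0-0=0; pred: 101+0-50=51
Step 6: prey: 0+0-0=0; pred: 51+0-25=26
Step 7: prey: 0+0-0=0; pred: 26+0-13=13
Step 8: prey: 0+0-0=0; pred: 13+0-6=7
Step 9: prey: 0+0-0=0; pred: 7+0-3=4
Step 10: prey: 0+0-0=0; pred: 4+0-2=2
Max prey = 57 at step 2

Answer: 57 2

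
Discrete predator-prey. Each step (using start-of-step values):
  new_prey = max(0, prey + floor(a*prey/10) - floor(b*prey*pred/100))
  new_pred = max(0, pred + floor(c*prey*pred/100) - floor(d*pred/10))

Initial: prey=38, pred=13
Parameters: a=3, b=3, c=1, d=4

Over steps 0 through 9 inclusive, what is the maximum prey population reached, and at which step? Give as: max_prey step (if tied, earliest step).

Step 1: prey: 38+11-14=35; pred: 13+4-5=12
Step 2: prey: 35+10-12=33; pred: 12+4-4=12
Step 3: prey: 33+9-11=31; pred: 12+3-4=11
Step 4: prey: 31+9-10=30; pred: 11+3-4=10
Step 5: prey: 30+9-9=30; pred: 10+3-4=9
Step 6: prey: 30+9-8=31; pred: 9+2-3=8
Step 7: prey: 31+9-7=33; pred: 8+2-3=7
Step 8: prey: 33+9-6=36; pred: 7+2-2=7
Step 9: prey: 36+10-7=39; pred: 7+2-2=7
Max prey = 39 at step 9

Answer: 39 9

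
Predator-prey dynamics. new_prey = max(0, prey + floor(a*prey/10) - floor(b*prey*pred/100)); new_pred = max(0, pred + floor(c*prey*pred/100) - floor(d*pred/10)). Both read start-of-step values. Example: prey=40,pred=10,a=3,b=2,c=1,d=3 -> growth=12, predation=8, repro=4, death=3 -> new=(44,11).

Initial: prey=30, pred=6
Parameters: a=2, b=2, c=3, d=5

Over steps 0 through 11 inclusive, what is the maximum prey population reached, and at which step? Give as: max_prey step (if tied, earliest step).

Step 1: prey: 30+6-3=33; pred: 6+5-3=8
Step 2: prey: 33+6-5=34; pred: 8+7-4=11
Step 3: prey: 34+6-7=33; pred: 11+11-5=17
Step 4: prey: 33+6-11=28; pred: 17+16-8=25
Step 5: prey: 28+5-14=19; pred: 25+21-12=34
Step 6: prey: 19+3-12=10; pred: 34+19-17=36
Step 7: prey: 10+2-7=5; pred: 36+10-18=28
Step 8: prey: 5+1-2=4; pred: 28+4-14=18
Step 9: prey: 4+0-1=3; pred: 18+2-9=11
Step 10: prey: 3+0-0=3; pred: 11+0-5=6
Step 11: prey: 3+0-0=3; pred: 6+0-3=3
Max prey = 34 at step 2

Answer: 34 2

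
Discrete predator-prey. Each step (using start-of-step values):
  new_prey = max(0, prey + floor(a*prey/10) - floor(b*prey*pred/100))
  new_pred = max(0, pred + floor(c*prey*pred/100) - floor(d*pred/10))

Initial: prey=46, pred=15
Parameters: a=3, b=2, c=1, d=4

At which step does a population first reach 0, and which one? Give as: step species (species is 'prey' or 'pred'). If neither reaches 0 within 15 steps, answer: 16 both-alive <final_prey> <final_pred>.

Answer: 16 both-alive 46 15

Derivation:
Step 1: prey: 46+13-13=46; pred: 15+6-6=15
Steps 2-15: state stable at prey=46, pred=15 (no change)
No extinction within 15 steps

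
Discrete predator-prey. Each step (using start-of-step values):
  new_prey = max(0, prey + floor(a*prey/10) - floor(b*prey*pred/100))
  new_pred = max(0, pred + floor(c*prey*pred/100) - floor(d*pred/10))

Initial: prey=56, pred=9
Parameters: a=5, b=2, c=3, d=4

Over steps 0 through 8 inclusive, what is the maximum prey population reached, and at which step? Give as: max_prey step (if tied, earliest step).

Step 1: prey: 56+28-10=74; pred: 9+15-3=21
Step 2: prey: 74+37-31=80; pred: 21+46-8=59
Step 3: prey: 80+40-94=26; pred: 59+141-23=177
Step 4: prey: 26+13-92=0; pred: 177+138-70=245
Step 5: prey: 0+0-0=0; pred: 245+0-98=147
Step 6: prey: 0+0-0=0; pred: 147+0-58=89
Step 7: prey: 0+0-0=0; pred: 89+0-35=54
Step 8: prey: 0+0-0=0; pred: 54+0-21=33
Max prey = 80 at step 2

Answer: 80 2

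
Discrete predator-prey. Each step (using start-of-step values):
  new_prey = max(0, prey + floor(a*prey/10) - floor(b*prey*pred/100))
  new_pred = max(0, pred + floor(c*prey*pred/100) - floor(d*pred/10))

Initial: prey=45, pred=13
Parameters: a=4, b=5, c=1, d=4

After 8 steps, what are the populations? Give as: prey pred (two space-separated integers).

Step 1: prey: 45+18-29=34; pred: 13+5-5=13
Step 2: prey: 34+13-22=25; pred: 13+4-5=12
Step 3: prey: 25+10-15=20; pred: 12+3-4=11
Step 4: prey: 20+8-11=17; pred: 11+2-4=9
Step 5: prey: 17+6-7=16; pred: 9+1-3=7
Step 6: prey: 16+6-5=17; pred: 7+1-2=6
Step 7: prey: 17+6-5=18; pred: 6+1-2=5
Step 8: prey: 18+7-4=21; pred: 5+0-2=3

Answer: 21 3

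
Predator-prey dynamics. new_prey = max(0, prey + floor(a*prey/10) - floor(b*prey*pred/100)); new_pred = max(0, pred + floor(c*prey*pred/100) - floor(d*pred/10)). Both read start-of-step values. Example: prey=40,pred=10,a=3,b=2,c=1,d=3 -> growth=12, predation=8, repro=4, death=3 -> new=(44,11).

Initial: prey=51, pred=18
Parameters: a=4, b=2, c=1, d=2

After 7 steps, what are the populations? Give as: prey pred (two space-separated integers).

Answer: 2 37

Derivation:
Step 1: prey: 51+20-18=53; pred: 18+9-3=24
Step 2: prey: 53+21-25=49; pred: 24+12-4=32
Step 3: prey: 49+19-31=37; pred: 32+15-6=41
Step 4: prey: 37+14-30=21; pred: 41+15-8=48
Step 5: prey: 21+8-20=9; pred: 48+10-9=49
Step 6: prey: 9+3-8=4; pred: 49+4-9=44
Step 7: prey: 4+1-3=2; pred: 44+1-8=37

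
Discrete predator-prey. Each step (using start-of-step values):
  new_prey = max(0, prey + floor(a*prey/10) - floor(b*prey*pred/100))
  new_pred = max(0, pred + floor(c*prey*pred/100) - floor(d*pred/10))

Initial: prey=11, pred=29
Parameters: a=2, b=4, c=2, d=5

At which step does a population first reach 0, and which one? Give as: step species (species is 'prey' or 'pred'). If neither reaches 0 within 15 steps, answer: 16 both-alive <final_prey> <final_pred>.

Step 1: prey: 11+2-12=1; pred: 29+6-14=21
Step 2: prey: 1+0-0=1; pred: 21+0-10=11
Step 3: prey: 1+0-0=1; pred: 11+0-5=6
Step 4: prey: 1+0-0=1; pred: 6+0-3=3
Step 5: prey: 1+0-0=1; pred: 3+0-1=2
Step 6: prey: 1+0-0=1; pred: 2+0-1=1
Step 7: prey: 1+0-0=1; pred: 1+0-0=1
Steps 8-15: state stable at prey=1, pred=1 (no change)
No extinction within 15 steps

Answer: 16 both-alive 1 1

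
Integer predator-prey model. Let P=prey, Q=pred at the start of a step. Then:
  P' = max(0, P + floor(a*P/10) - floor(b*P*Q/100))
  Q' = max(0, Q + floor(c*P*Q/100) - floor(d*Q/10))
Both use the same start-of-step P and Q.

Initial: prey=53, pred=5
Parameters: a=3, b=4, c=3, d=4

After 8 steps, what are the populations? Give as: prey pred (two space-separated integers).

Answer: 0 9

Derivation:
Step 1: prey: 53+15-10=58; pred: 5+7-2=10
Step 2: prey: 58+17-23=52; pred: 10+17-4=23
Step 3: prey: 52+15-47=20; pred: 23+35-9=49
Step 4: prey: 20+6-39=0; pred: 49+29-19=59
Step 5: prey: 0+0-0=0; pred: 59+0-23=36
Step 6: prey: 0+0-0=0; pred: 36+0-14=22
Step 7: prey: 0+0-0=0; pred: 22+0-8=14
Step 8: prey: 0+0-0=0; pred: 14+0-5=9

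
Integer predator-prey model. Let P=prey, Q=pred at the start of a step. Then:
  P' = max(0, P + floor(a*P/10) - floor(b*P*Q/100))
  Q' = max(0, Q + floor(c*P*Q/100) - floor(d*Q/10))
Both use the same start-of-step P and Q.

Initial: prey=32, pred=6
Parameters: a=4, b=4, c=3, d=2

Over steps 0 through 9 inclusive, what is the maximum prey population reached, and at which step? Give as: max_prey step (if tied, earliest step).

Step 1: prey: 32+12-7=37; pred: 6+5-1=10
Step 2: prey: 37+14-14=37; pred: 10+11-2=19
Step 3: prey: 37+14-28=23; pred: 19+21-3=37
Step 4: prey: 23+9-34=0; pred: 37+25-7=55
Step 5: prey: 0+0-0=0; pred: 55+0-11=44
Step 6: prey: 0+0-0=0; pred: 44+0-8=36
Step 7: prey: 0+0-0=0; pred: 36+0-7=29
Step 8: prey: 0+0-0=0; pred: 29+0-5=24
Step 9: prey: 0+0-0=0; pred: 24+0-4=20
Max prey = 37 at step 1

Answer: 37 1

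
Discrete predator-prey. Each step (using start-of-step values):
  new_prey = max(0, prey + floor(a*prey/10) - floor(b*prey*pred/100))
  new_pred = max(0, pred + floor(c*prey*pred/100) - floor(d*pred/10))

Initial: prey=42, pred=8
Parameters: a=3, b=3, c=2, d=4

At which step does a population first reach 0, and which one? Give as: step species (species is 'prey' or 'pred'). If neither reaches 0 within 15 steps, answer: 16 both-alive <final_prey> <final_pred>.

Step 1: prey: 42+12-10=44; pred: 8+6-3=11
Step 2: prey: 44+13-14=43; pred: 11+9-4=16
Step 3: prey: 43+12-20=35; pred: 16+13-6=23
Step 4: prey: 35+10-24=21; pred: 23+16-9=30
Step 5: prey: 21+6-18=9; pred: 30+12-12=30
Step 6: prey: 9+2-8=3; pred: 30+5-12=23
Step 7: prey: 3+0-2=1; pred: 23+1-9=15
Step 8: prey: 1+0-0=1; pred: 15+0-6=9
Step 9: prey: 1+0-0=1; pred: 9+0-3=6
Step 10: prey: 1+0-0=1; pred: 6+0-2=4
Step 11: prey: 1+0-0=1; pred: 4+0-1=3
Step 12: prey: 1+0-0=1; pred: 3+0-1=2
Step 13: prey: 1+0-0=1; pred: 2+0-0=2
Steps 14-15: state stable at prey=1, pred=2 (no change)
No extinction within 15 steps

Answer: 16 both-alive 1 2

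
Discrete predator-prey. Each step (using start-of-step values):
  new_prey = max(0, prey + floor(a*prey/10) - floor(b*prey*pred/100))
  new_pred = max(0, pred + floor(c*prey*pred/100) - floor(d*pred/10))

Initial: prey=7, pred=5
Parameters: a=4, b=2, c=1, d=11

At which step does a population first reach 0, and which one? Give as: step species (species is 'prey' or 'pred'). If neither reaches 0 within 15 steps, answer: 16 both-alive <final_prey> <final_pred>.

Step 1: prey: 7+2-0=9; pred: 5+0-5=0
First extinction: pred at step 1

Answer: 1 pred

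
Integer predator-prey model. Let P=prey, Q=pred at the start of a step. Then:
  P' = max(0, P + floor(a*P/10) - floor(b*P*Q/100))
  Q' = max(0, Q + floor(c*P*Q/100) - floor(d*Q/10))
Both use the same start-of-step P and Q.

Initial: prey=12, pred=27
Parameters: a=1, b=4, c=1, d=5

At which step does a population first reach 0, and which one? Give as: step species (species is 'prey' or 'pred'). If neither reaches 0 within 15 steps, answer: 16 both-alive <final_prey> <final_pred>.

Answer: 16 both-alive 1 1

Derivation:
Step 1: prey: 12+1-12=1; pred: 27+3-13=17
Step 2: prey: 1+0-0=1; pred: 17+0-8=9
Step 3: prey: 1+0-0=1; pred: 9+0-4=5
Step 4: prey: 1+0-0=1; pred: 5+0-2=3
Step 5: prey: 1+0-0=1; pred: 3+0-1=2
Step 6: prey: 1+0-0=1; pred: 2+0-1=1
Step 7: prey: 1+0-0=1; pred: 1+0-0=1
Steps 8-15: state stable at prey=1, pred=1 (no change)
No extinction within 15 steps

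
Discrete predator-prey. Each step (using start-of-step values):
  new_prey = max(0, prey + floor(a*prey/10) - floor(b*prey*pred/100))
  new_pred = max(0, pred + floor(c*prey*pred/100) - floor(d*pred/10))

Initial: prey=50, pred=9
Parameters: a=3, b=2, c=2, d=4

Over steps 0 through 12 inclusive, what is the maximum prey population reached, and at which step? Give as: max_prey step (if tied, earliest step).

Answer: 56 1

Derivation:
Step 1: prey: 50+15-9=56; pred: 9+9-3=15
Step 2: prey: 56+16-16=56; pred: 15+16-6=25
Step 3: prey: 56+16-28=44; pred: 25+28-10=43
Step 4: prey: 44+13-37=20; pred: 43+37-17=63
Step 5: prey: 20+6-25=1; pred: 63+25-25=63
Step 6: prey: 1+0-1=0; pred: 63+1-25=39
Step 7: prey: 0+0-0=0; pred: 39+0-15=24
Step 8: prey: 0+0-0=0; pred: 24+0-9=15
Step 9: prey: 0+0-0=0; pred: 15+0-6=9
Step 10: prey: 0+0-0=0; pred: 9+0-3=6
Step 11: prey: 0+0-0=0; pred: 6+0-2=4
Step 12: prey: 0+0-0=0; pred: 4+0-1=3
Max prey = 56 at step 1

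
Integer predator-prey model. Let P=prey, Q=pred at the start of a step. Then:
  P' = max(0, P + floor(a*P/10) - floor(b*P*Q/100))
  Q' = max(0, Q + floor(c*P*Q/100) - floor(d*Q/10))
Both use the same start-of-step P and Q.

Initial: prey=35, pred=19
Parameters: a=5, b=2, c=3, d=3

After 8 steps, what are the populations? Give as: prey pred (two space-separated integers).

Step 1: prey: 35+17-13=39; pred: 19+19-5=33
Step 2: prey: 39+19-25=33; pred: 33+38-9=62
Step 3: prey: 33+16-40=9; pred: 62+61-18=105
Step 4: prey: 9+4-18=0; pred: 105+28-31=102
Step 5: prey: 0+0-0=0; pred: 102+0-30=72
Step 6: prey: 0+0-0=0; pred: 72+0-21=51
Step 7: prey: 0+0-0=0; pred: 51+0-15=36
Step 8: prey: 0+0-0=0; pred: 36+0-10=26

Answer: 0 26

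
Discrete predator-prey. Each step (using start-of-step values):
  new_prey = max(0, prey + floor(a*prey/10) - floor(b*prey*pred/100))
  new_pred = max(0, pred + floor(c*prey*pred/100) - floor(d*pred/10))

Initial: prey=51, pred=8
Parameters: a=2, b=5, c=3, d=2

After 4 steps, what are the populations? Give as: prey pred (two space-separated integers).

Answer: 0 36

Derivation:
Step 1: prey: 51+10-20=41; pred: 8+12-1=19
Step 2: prey: 41+8-38=11; pred: 19+23-3=39
Step 3: prey: 11+2-21=0; pred: 39+12-7=44
Step 4: prey: 0+0-0=0; pred: 44+0-8=36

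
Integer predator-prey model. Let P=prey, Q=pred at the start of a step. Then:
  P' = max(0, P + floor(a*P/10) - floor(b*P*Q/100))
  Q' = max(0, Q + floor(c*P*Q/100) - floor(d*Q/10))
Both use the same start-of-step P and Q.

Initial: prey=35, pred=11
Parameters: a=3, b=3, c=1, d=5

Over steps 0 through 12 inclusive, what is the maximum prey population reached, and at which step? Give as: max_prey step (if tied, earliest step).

Step 1: prey: 35+10-11=34; pred: 11+3-5=9
Step 2: prey: 34+10-9=35; pred: 9+3-4=8
Step 3: prey: 35+10-8=37; pred: 8+2-4=6
Step 4: prey: 37+11-6=42; pred: 6+2-3=5
Step 5: prey: 42+12-6=48; pred: 5+2-2=5
Step 6: prey: 48+14-7=55; pred: 5+2-2=5
Step 7: prey: 55+16-8=63; pred: 5+2-2=5
Step 8: prey: 63+18-9=72; pred: 5+3-2=6
Step 9: prey: 72+21-12=81; pred: 6+4-3=7
Step 10: prey: 81+24-17=88; pred: 7+5-3=9
Step 11: prey: 88+26-23=91; pred: 9+7-4=12
Step 12: prey: 91+27-32=86; pred: 12+10-6=16
Max prey = 91 at step 11

Answer: 91 11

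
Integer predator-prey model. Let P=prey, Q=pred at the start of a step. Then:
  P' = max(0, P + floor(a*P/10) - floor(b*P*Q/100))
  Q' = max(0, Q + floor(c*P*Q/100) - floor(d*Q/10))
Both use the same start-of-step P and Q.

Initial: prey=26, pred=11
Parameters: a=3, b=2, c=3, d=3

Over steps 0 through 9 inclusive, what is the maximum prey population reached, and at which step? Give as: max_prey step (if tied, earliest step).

Answer: 28 1

Derivation:
Step 1: prey: 26+7-5=28; pred: 11+8-3=16
Step 2: prey: 28+8-8=28; pred: 16+13-4=25
Step 3: prey: 28+8-14=22; pred: 25+21-7=39
Step 4: prey: 22+6-17=11; pred: 39+25-11=53
Step 5: prey: 11+3-11=3; pred: 53+17-15=55
Step 6: prey: 3+0-3=0; pred: 55+4-16=43
Step 7: prey: 0+0-0=0; pred: 43+0-12=31
Step 8: prey: 0+0-0=0; pred: 31+0-9=22
Step 9: prey: 0+0-0=0; pred: 22+0-6=16
Max prey = 28 at step 1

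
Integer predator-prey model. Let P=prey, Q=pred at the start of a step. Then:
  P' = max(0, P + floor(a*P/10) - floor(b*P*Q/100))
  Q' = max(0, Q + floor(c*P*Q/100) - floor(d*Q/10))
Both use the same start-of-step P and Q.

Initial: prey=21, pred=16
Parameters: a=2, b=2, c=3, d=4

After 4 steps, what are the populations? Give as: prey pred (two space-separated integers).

Step 1: prey: 21+4-6=19; pred: 16+10-6=20
Step 2: prey: 19+3-7=15; pred: 20+11-8=23
Step 3: prey: 15+3-6=12; pred: 23+10-9=24
Step 4: prey: 12+2-5=9; pred: 24+8-9=23

Answer: 9 23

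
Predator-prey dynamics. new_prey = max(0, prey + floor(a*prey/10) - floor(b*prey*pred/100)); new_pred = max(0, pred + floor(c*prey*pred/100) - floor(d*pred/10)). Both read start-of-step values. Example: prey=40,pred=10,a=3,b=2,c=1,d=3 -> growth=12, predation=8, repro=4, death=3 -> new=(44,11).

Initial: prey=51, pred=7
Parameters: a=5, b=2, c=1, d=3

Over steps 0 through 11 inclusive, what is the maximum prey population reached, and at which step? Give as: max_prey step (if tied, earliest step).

Answer: 135 4

Derivation:
Step 1: prey: 51+25-7=69; pred: 7+3-2=8
Step 2: prey: 69+34-11=92; pred: 8+5-2=11
Step 3: prey: 92+46-20=118; pred: 11+10-3=18
Step 4: prey: 118+59-42=135; pred: 18+21-5=34
Step 5: prey: 135+67-91=111; pred: 34+45-10=69
Step 6: prey: 111+55-153=13; pred: 69+76-20=125
Step 7: prey: 13+6-32=0; pred: 125+16-37=104
Step 8: prey: 0+0-0=0; pred: 104+0-31=73
Step 9: prey: 0+0-0=0; pred: 73+0-21=52
Step 10: prey: 0+0-0=0; pred: 52+0-15=37
Step 11: prey: 0+0-0=0; pred: 37+0-11=26
Max prey = 135 at step 4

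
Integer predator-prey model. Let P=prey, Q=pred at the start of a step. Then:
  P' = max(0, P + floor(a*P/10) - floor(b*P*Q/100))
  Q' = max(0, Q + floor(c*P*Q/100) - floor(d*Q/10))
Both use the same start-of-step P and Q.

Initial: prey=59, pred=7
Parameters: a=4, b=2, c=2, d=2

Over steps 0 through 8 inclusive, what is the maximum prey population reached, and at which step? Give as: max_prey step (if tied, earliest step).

Answer: 83 2

Derivation:
Step 1: prey: 59+23-8=74; pred: 7+8-1=14
Step 2: prey: 74+29-20=83; pred: 14+20-2=32
Step 3: prey: 83+33-53=63; pred: 32+53-6=79
Step 4: prey: 63+25-99=0; pred: 79+99-15=163
Step 5: prey: 0+0-0=0; pred: 163+0-32=131
Step 6: prey: 0+0-0=0; pred: 131+0-26=105
Step 7: prey: 0+0-0=0; pred: 105+0-21=84
Step 8: prey: 0+0-0=0; pred: 84+0-16=68
Max prey = 83 at step 2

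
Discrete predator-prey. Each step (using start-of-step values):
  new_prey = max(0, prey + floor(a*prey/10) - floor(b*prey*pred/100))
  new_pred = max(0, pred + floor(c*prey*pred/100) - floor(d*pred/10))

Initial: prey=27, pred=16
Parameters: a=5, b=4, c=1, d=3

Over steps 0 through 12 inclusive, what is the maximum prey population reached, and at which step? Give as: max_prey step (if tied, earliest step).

Answer: 59 12

Derivation:
Step 1: prey: 27+13-17=23; pred: 16+4-4=16
Step 2: prey: 23+11-14=20; pred: 16+3-4=15
Step 3: prey: 20+10-12=18; pred: 15+3-4=14
Step 4: prey: 18+9-10=17; pred: 14+2-4=12
Step 5: prey: 17+8-8=17; pred: 12+2-3=11
Step 6: prey: 17+8-7=18; pred: 11+1-3=9
Step 7: prey: 18+9-6=21; pred: 9+1-2=8
Step 8: prey: 21+10-6=25; pred: 8+1-2=7
Step 9: prey: 25+12-7=30; pred: 7+1-2=6
Step 10: prey: 30+15-7=38; pred: 6+1-1=6
Step 11: prey: 38+19-9=48; pred: 6+2-1=7
Step 12: prey: 48+24-13=59; pred: 7+3-2=8
Max prey = 59 at step 12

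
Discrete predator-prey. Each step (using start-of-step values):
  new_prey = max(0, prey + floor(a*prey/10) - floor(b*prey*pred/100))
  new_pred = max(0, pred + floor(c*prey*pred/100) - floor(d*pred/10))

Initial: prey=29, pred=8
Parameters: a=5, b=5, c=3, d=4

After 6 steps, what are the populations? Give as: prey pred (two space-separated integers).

Step 1: prey: 29+14-11=32; pred: 8+6-3=11
Step 2: prey: 32+16-17=31; pred: 11+10-4=17
Step 3: prey: 31+15-26=20; pred: 17+15-6=26
Step 4: prey: 20+10-26=4; pred: 26+15-10=31
Step 5: prey: 4+2-6=0; pred: 31+3-12=22
Step 6: prey: 0+0-0=0; pred: 22+0-8=14

Answer: 0 14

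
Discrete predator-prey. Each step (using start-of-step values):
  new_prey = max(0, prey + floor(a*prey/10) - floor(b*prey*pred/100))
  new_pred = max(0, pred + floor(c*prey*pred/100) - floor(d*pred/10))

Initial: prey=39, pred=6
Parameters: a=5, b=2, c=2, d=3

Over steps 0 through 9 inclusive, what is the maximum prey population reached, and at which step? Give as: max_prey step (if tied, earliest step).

Answer: 85 3

Derivation:
Step 1: prey: 39+19-4=54; pred: 6+4-1=9
Step 2: prey: 54+27-9=72; pred: 9+9-2=16
Step 3: prey: 72+36-23=85; pred: 16+23-4=35
Step 4: prey: 85+42-59=68; pred: 35+59-10=84
Step 5: prey: 68+34-114=0; pred: 84+114-25=173
Step 6: prey: 0+0-0=0; pred: 173+0-51=122
Step 7: prey: 0+0-0=0; pred: 122+0-36=86
Step 8: prey: 0+0-0=0; pred: 86+0-25=61
Step 9: prey: 0+0-0=0; pred: 61+0-18=43
Max prey = 85 at step 3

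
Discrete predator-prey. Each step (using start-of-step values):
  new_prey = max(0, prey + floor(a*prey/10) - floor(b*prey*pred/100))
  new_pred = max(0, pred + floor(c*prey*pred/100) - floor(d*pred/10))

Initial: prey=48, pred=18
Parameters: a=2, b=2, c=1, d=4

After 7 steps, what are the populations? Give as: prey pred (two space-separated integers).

Answer: 20 8

Derivation:
Step 1: prey: 48+9-17=40; pred: 18+8-7=19
Step 2: prey: 40+8-15=33; pred: 19+7-7=19
Step 3: prey: 33+6-12=27; pred: 19+6-7=18
Step 4: prey: 27+5-9=23; pred: 18+4-7=15
Step 5: prey: 23+4-6=21; pred: 15+3-6=12
Step 6: prey: 21+4-5=20; pred: 12+2-4=10
Step 7: prey: 20+4-4=20; pred: 10+2-4=8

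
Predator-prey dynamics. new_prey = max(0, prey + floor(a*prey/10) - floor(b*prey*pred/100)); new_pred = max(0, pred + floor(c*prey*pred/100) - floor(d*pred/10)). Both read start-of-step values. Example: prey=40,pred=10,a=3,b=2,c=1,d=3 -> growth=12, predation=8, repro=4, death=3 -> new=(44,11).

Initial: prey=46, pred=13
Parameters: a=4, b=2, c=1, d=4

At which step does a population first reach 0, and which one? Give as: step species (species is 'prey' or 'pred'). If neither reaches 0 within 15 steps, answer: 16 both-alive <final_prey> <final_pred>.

Step 1: prey: 46+18-11=53; pred: 13+5-5=13
Step 2: prey: 53+21-13=61; pred: 13+6-5=14
Step 3: prey: 61+24-17=68; pred: 14+8-5=17
Step 4: prey: 68+27-23=72; pred: 17+11-6=22
Step 5: prey: 72+28-31=69; pred: 22+15-8=29
Step 6: prey: 69+27-40=56; pred: 29+20-11=38
Step 7: prey: 56+22-42=36; pred: 38+21-15=44
Step 8: prey: 36+14-31=19; pred: 44+15-17=42
Step 9: prey: 19+7-15=11; pred: 42+7-16=33
Step 10: prey: 11+4-7=8; pred: 33+3-13=23
Step 11: prey: 8+3-3=8; pred: 23+1-9=15
Step 12: prey: 8+3-2=9; pred: 15+1-6=10
Step 13: prey: 9+3-1=11; pred: 10+0-4=6
Step 14: prey: 11+4-1=14; pred: 6+0-2=4
Step 15: prey: 14+5-1=18; pred: 4+0-1=3
No extinction within 15 steps

Answer: 16 both-alive 18 3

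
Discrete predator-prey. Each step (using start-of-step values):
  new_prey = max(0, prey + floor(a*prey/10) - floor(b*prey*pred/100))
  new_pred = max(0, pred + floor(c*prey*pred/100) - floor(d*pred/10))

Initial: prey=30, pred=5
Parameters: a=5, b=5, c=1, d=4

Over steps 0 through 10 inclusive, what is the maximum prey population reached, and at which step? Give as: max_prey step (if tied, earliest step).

Answer: 107 6

Derivation:
Step 1: prey: 30+15-7=38; pred: 5+1-2=4
Step 2: prey: 38+19-7=50; pred: 4+1-1=4
Step 3: prey: 50+25-10=65; pred: 4+2-1=5
Step 4: prey: 65+32-16=81; pred: 5+3-2=6
Step 5: prey: 81+40-24=97; pred: 6+4-2=8
Step 6: prey: 97+48-38=107; pred: 8+7-3=12
Step 7: prey: 107+53-64=96; pred: 12+12-4=20
Step 8: prey: 96+48-96=48; pred: 20+19-8=31
Step 9: prey: 48+24-74=0; pred: 31+14-12=33
Step 10: prey: 0+0-0=0; pred: 33+0-13=20
Max prey = 107 at step 6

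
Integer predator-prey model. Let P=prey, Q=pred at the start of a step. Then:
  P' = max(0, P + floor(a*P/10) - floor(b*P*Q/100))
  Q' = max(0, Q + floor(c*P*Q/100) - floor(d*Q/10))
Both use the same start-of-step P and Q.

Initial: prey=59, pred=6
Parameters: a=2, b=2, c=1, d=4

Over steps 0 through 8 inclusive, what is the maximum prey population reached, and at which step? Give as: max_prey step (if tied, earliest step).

Answer: 68 3

Derivation:
Step 1: prey: 59+11-7=63; pred: 6+3-2=7
Step 2: prey: 63+12-8=67; pred: 7+4-2=9
Step 3: prey: 67+13-12=68; pred: 9+6-3=12
Step 4: prey: 68+13-16=65; pred: 12+8-4=16
Step 5: prey: 65+13-20=58; pred: 16+10-6=20
Step 6: prey: 58+11-23=46; pred: 20+11-8=23
Step 7: prey: 46+9-21=34; pred: 23+10-9=24
Step 8: prey: 34+6-16=24; pred: 24+8-9=23
Max prey = 68 at step 3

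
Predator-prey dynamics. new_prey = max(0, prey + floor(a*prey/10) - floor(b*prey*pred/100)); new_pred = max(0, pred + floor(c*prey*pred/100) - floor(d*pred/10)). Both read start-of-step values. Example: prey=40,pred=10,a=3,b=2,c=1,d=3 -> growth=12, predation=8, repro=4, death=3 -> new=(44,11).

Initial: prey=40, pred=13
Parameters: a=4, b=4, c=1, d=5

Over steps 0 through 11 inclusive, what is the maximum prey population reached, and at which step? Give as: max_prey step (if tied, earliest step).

Step 1: prey: 40+16-20=36; pred: 13+5-6=12
Step 2: prey: 36+14-17=33; pred: 12+4-6=10
Step 3: prey: 33+13-13=33; pred: 10+3-5=8
Step 4: prey: 33+13-10=36; pred: 8+2-4=6
Step 5: prey: 36+14-8=42; pred: 6+2-3=5
Step 6: prey: 42+16-8=50; pred: 5+2-2=5
Step 7: prey: 50+20-10=60; pred: 5+2-2=5
Step 8: prey: 60+24-12=72; pred: 5+3-2=6
Step 9: prey: 72+28-17=83; pred: 6+4-3=7
Step 10: prey: 83+33-23=93; pred: 7+5-3=9
Step 11: prey: 93+37-33=97; pred: 9+8-4=13
Max prey = 97 at step 11

Answer: 97 11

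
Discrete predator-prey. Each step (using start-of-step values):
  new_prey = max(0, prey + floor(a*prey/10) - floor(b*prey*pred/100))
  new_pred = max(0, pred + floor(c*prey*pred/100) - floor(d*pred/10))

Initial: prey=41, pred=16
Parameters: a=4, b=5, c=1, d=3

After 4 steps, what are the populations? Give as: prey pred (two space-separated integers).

Answer: 5 10

Derivation:
Step 1: prey: 41+16-32=25; pred: 16+6-4=18
Step 2: prey: 25+10-22=13; pred: 18+4-5=17
Step 3: prey: 13+5-11=7; pred: 17+2-5=14
Step 4: prey: 7+2-4=5; pred: 14+0-4=10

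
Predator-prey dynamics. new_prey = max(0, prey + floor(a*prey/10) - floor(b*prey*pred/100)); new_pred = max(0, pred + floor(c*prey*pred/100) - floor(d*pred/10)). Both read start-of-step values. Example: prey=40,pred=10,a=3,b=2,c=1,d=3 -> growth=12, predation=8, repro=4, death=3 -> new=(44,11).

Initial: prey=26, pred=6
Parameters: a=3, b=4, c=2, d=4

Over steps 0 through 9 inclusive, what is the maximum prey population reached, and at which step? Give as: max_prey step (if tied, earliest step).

Answer: 28 2

Derivation:
Step 1: prey: 26+7-6=27; pred: 6+3-2=7
Step 2: prey: 27+8-7=28; pred: 7+3-2=8
Step 3: prey: 28+8-8=28; pred: 8+4-3=9
Step 4: prey: 28+8-10=26; pred: 9+5-3=11
Step 5: prey: 26+7-11=22; pred: 11+5-4=12
Step 6: prey: 22+6-10=18; pred: 12+5-4=13
Step 7: prey: 18+5-9=14; pred: 13+4-5=12
Step 8: prey: 14+4-6=12; pred: 12+3-4=11
Step 9: prey: 12+3-5=10; pred: 11+2-4=9
Max prey = 28 at step 2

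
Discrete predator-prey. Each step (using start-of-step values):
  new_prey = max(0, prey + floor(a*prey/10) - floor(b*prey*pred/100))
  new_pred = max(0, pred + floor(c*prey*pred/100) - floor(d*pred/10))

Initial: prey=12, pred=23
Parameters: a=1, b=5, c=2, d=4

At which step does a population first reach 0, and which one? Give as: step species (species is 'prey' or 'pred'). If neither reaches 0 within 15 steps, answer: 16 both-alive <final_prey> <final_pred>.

Step 1: prey: 12+1-13=0; pred: 23+5-9=19
First extinction: prey at step 1

Answer: 1 prey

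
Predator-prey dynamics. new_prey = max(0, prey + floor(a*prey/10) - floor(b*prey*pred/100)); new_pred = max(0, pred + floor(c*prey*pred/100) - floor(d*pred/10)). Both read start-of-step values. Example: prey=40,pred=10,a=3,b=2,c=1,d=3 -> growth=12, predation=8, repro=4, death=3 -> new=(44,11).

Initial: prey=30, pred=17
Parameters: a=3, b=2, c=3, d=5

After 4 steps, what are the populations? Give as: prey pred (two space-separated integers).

Answer: 8 38

Derivation:
Step 1: prey: 30+9-10=29; pred: 17+15-8=24
Step 2: prey: 29+8-13=24; pred: 24+20-12=32
Step 3: prey: 24+7-15=16; pred: 32+23-16=39
Step 4: prey: 16+4-12=8; pred: 39+18-19=38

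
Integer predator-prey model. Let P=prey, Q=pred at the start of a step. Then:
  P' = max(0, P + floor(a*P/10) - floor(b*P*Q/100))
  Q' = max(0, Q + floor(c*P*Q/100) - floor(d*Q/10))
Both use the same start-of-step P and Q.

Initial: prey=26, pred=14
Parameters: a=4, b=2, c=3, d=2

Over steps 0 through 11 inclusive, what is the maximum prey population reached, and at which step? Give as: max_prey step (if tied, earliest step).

Step 1: prey: 26+10-7=29; pred: 14+10-2=22
Step 2: prey: 29+11-12=28; pred: 22+19-4=37
Step 3: prey: 28+11-20=19; pred: 37+31-7=61
Step 4: prey: 19+7-23=3; pred: 61+34-12=83
Step 5: prey: 3+1-4=0; pred: 83+7-16=74
Step 6: prey: 0+0-0=0; pred: 74+0-14=60
Step 7: prey: 0+0-0=0; pred: 60+0-12=48
Step 8: prey: 0+0-0=0; pred: 48+0-9=39
Step 9: prey: 0+0-0=0; pred: 39+0-7=32
Step 10: prey: 0+0-0=0; pred: 32+0-6=26
Step 11: prey: 0+0-0=0; pred: 26+0-5=21
Max prey = 29 at step 1

Answer: 29 1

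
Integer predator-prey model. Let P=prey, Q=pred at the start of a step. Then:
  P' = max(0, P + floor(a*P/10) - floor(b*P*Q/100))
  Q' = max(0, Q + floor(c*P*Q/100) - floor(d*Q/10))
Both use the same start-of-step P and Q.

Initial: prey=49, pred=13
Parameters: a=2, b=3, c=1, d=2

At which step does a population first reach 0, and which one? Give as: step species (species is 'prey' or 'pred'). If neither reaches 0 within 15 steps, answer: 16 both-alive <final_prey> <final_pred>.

Answer: 16 both-alive 2 4

Derivation:
Step 1: prey: 49+9-19=39; pred: 13+6-2=17
Step 2: prey: 39+7-19=27; pred: 17+6-3=20
Step 3: prey: 27+5-16=16; pred: 20+5-4=21
Step 4: prey: 16+3-10=9; pred: 21+3-4=20
Step 5: prey: 9+1-5=5; pred: 20+1-4=17
Step 6: prey: 5+1-2=4; pred: 17+0-3=14
Step 7: prey: 4+0-1=3; pred: 14+0-2=12
Step 8: prey: 3+0-1=2; pred: 12+0-2=10
Step 9: prey: 2+0-0=2; pred: 10+0-2=8
Step 10: prey: 2+0-0=2; pred: 8+0-1=7
Step 11: prey: 2+0-0=2; pred: 7+0-1=6
Step 12: prey: 2+0-0=2; pred: 6+0-1=5
Step 13: prey: 2+0-0=2; pred: 5+0-1=4
Step 14: prey: 2+0-0=2; pred: 4+0-0=4
Steps 15-15: state stable at prey=2, pred=4 (no change)
No extinction within 15 steps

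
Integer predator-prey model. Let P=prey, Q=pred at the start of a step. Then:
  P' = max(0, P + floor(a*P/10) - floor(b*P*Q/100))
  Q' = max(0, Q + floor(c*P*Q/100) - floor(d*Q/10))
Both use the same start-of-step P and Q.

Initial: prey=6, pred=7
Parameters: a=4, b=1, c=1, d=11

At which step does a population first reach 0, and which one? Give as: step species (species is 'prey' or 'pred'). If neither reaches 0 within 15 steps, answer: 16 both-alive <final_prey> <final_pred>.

Answer: 1 pred

Derivation:
Step 1: prey: 6+2-0=8; pred: 7+0-7=0
First extinction: pred at step 1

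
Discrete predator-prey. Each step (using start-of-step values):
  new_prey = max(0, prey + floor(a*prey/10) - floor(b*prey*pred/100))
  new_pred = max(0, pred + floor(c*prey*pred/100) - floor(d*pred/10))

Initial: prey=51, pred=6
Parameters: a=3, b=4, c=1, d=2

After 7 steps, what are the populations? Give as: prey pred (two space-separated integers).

Answer: 5 17

Derivation:
Step 1: prey: 51+15-12=54; pred: 6+3-1=8
Step 2: prey: 54+16-17=53; pred: 8+4-1=11
Step 3: prey: 53+15-23=45; pred: 11+5-2=14
Step 4: prey: 45+13-25=33; pred: 14+6-2=18
Step 5: prey: 33+9-23=19; pred: 18+5-3=20
Step 6: prey: 19+5-15=9; pred: 20+3-4=19
Step 7: prey: 9+2-6=5; pred: 19+1-3=17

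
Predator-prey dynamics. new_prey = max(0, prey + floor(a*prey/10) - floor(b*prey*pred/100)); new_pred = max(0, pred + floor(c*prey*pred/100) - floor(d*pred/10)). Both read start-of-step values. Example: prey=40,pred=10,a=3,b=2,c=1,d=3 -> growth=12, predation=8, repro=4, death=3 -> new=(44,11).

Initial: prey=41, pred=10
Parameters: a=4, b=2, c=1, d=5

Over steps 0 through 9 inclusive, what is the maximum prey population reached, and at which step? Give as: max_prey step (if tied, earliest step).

Answer: 112 6

Derivation:
Step 1: prey: 41+16-8=49; pred: 10+4-5=9
Step 2: prey: 49+19-8=60; pred: 9+4-4=9
Step 3: prey: 60+24-10=74; pred: 9+5-4=10
Step 4: prey: 74+29-14=89; pred: 10+7-5=12
Step 5: prey: 89+35-21=103; pred: 12+10-6=16
Step 6: prey: 103+41-32=112; pred: 16+16-8=24
Step 7: prey: 112+44-53=103; pred: 24+26-12=38
Step 8: prey: 103+41-78=66; pred: 38+39-19=58
Step 9: prey: 66+26-76=16; pred: 58+38-29=67
Max prey = 112 at step 6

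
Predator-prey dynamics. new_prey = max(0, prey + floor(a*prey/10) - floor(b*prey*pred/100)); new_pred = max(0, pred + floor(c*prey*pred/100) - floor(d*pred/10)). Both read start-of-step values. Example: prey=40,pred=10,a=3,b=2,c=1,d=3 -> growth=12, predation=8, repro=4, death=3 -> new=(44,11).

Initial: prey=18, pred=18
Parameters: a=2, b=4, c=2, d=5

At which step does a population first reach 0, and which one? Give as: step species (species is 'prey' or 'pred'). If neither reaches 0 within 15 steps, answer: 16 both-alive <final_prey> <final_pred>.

Answer: 16 both-alive 4 1

Derivation:
Step 1: prey: 18+3-12=9; pred: 18+6-9=15
Step 2: prey: 9+1-5=5; pred: 15+2-7=10
Step 3: prey: 5+1-2=4; pred: 10+1-5=6
Step 4: prey: 4+0-0=4; pred: 6+0-3=3
Step 5: prey: 4+0-0=4; pred: 3+0-1=2
Step 6: prey: 4+0-0=4; pred: 2+0-1=1
Step 7: prey: 4+0-0=4; pred: 1+0-0=1
Steps 8-15: state stable at prey=4, pred=1 (no change)
No extinction within 15 steps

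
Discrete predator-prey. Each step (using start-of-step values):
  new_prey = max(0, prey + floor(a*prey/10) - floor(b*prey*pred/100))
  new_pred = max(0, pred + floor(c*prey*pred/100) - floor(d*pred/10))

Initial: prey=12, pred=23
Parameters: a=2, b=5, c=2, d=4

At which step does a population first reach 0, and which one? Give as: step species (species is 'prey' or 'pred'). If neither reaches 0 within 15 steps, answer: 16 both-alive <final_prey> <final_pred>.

Step 1: prey: 12+2-13=1; pred: 23+5-9=19
Step 2: prey: 1+0-0=1; pred: 19+0-7=12
Step 3: prey: 1+0-0=1; pred: 12+0-4=8
Step 4: prey: 1+0-0=1; pred: 8+0-3=5
Step 5: prey: 1+0-0=1; pred: 5+0-2=3
Step 6: prey: 1+0-0=1; pred: 3+0-1=2
Step 7: prey: 1+0-0=1; pred: 2+0-0=2
Steps 8-15: state stable at prey=1, pred=2 (no change)
No extinction within 15 steps

Answer: 16 both-alive 1 2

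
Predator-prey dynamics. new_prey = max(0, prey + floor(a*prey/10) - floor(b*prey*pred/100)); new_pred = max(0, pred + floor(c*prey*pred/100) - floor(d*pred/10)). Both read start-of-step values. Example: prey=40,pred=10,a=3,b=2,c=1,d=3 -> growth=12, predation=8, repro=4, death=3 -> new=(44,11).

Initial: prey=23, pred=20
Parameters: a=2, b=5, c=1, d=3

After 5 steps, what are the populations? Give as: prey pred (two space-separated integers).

Answer: 1 5

Derivation:
Step 1: prey: 23+4-23=4; pred: 20+4-6=18
Step 2: prey: 4+0-3=1; pred: 18+0-5=13
Step 3: prey: 1+0-0=1; pred: 13+0-3=10
Step 4: prey: 1+0-0=1; pred: 10+0-3=7
Step 5: prey: 1+0-0=1; pred: 7+0-2=5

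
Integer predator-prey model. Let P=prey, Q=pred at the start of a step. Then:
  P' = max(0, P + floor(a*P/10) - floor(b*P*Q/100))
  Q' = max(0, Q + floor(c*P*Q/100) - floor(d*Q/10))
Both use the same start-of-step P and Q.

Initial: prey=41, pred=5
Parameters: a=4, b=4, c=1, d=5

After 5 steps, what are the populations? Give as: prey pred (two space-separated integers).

Step 1: prey: 41+16-8=49; pred: 5+2-2=5
Step 2: prey: 49+19-9=59; pred: 5+2-2=5
Step 3: prey: 59+23-11=71; pred: 5+2-2=5
Step 4: prey: 71+28-14=85; pred: 5+3-2=6
Step 5: prey: 85+34-20=99; pred: 6+5-3=8

Answer: 99 8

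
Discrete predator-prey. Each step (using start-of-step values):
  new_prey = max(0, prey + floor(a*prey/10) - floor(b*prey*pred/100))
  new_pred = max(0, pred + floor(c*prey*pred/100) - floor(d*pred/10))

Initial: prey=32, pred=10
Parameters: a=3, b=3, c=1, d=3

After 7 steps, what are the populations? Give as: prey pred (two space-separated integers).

Answer: 32 10

Derivation:
Step 1: prey: 32+9-9=32; pred: 10+3-3=10
Step 2: prey: 32+9-9=32; pred: 10+3-3=10
Step 3: prey: 32+9-9=32; pred: 10+3-3=10
Step 4: prey: 32+9-9=32; pred: 10+3-3=10
Step 5: prey: 32+9-9=32; pred: 10+3-3=10
Step 6: prey: 32+9-9=32; pred: 10+3-3=10
Step 7: prey: 32+9-9=32; pred: 10+3-3=10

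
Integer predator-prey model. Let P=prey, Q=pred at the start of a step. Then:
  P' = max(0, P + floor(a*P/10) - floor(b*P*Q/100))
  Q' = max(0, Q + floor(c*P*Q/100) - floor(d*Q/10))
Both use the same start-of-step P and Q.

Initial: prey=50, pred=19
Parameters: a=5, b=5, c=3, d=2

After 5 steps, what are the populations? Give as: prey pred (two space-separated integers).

Answer: 0 38

Derivation:
Step 1: prey: 50+25-47=28; pred: 19+28-3=44
Step 2: prey: 28+14-61=0; pred: 44+36-8=72
Step 3: prey: 0+0-0=0; pred: 72+0-14=58
Step 4: prey: 0+0-0=0; pred: 58+0-11=47
Step 5: prey: 0+0-0=0; pred: 47+0-9=38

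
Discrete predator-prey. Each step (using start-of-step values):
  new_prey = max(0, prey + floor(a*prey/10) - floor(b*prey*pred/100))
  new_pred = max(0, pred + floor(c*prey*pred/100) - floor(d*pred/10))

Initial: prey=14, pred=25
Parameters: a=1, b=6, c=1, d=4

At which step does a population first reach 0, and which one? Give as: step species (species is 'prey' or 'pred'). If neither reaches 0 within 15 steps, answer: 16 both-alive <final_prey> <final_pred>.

Step 1: prey: 14+1-21=0; pred: 25+3-10=18
First extinction: prey at step 1

Answer: 1 prey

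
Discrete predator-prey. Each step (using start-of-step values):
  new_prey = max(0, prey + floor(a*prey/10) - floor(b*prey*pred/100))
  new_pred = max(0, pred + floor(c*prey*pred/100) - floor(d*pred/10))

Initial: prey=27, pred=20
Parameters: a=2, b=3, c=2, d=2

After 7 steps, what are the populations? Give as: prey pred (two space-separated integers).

Answer: 1 13

Derivation:
Step 1: prey: 27+5-16=16; pred: 20+10-4=26
Step 2: prey: 16+3-12=7; pred: 26+8-5=29
Step 3: prey: 7+1-6=2; pred: 29+4-5=28
Step 4: prey: 2+0-1=1; pred: 28+1-5=24
Step 5: prey: 1+0-0=1; pred: 24+0-4=20
Step 6: prey: 1+0-0=1; pred: 20+0-4=16
Step 7: prey: 1+0-0=1; pred: 16+0-3=13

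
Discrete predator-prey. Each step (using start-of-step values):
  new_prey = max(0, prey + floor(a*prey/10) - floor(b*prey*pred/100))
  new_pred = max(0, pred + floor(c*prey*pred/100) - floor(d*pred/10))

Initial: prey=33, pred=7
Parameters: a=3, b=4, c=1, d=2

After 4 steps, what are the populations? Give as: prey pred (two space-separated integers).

Step 1: prey: 33+9-9=33; pred: 7+2-1=8
Step 2: prey: 33+9-10=32; pred: 8+2-1=9
Step 3: prey: 32+9-11=30; pred: 9+2-1=10
Step 4: prey: 30+9-12=27; pred: 10+3-2=11

Answer: 27 11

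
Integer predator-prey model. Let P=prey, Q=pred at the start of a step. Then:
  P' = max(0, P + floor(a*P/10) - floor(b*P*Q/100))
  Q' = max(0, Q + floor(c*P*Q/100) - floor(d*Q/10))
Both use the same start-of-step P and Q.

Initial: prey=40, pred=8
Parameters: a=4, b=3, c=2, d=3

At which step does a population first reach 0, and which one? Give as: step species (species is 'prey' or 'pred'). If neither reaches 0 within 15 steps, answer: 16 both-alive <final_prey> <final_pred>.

Step 1: prey: 40+16-9=47; pred: 8+6-2=12
Step 2: prey: 47+18-16=49; pred: 12+11-3=20
Step 3: prey: 49+19-29=39; pred: 20+19-6=33
Step 4: prey: 39+15-38=16; pred: 33+25-9=49
Step 5: prey: 16+6-23=0; pred: 49+15-14=50
First extinction: prey at step 5

Answer: 5 prey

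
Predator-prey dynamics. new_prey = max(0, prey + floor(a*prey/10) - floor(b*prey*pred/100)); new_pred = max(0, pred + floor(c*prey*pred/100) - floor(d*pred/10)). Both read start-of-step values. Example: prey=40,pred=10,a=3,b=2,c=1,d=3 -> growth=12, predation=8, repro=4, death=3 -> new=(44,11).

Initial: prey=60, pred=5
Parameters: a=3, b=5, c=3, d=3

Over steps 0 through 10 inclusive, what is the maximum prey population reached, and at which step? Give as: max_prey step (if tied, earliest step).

Answer: 63 1

Derivation:
Step 1: prey: 60+18-15=63; pred: 5+9-1=13
Step 2: prey: 63+18-40=41; pred: 13+24-3=34
Step 3: prey: 41+12-69=0; pred: 34+41-10=65
Step 4: prey: 0+0-0=0; pred: 65+0-19=46
Step 5: prey: 0+0-0=0; pred: 46+0-13=33
Step 6: prey: 0+0-0=0; pred: 33+0-9=24
Step 7: prey: 0+0-0=0; pred: 24+0-7=17
Step 8: prey: 0+0-0=0; pred: 17+0-5=12
Step 9: prey: 0+0-0=0; pred: 12+0-3=9
Step 10: prey: 0+0-0=0; pred: 9+0-2=7
Max prey = 63 at step 1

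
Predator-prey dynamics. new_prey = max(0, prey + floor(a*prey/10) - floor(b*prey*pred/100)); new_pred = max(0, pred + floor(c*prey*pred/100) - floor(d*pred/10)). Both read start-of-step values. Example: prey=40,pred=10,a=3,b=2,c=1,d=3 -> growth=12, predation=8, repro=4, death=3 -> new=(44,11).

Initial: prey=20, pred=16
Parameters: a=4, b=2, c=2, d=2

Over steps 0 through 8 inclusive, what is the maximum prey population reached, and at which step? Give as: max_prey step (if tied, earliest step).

Step 1: prey: 20+8-6=22; pred: 16+6-3=19
Step 2: prey: 22+8-8=22; pred: 19+8-3=24
Step 3: prey: 22+8-10=20; pred: 24+10-4=30
Step 4: prey: 20+8-12=16; pred: 30+12-6=36
Step 5: prey: 16+6-11=11; pred: 36+11-7=40
Step 6: prey: 11+4-8=7; pred: 40+8-8=40
Step 7: prey: 7+2-5=4; pred: 40+5-8=37
Step 8: prey: 4+1-2=3; pred: 37+2-7=32
Max prey = 22 at step 1

Answer: 22 1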